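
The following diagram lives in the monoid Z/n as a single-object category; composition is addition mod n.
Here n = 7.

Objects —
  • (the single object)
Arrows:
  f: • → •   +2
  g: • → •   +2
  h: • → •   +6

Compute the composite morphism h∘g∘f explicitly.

Answer: +3

Work:
  0 +2≡2 +2≡4 +6≡3  (mod 7)
⟦path⟧: +3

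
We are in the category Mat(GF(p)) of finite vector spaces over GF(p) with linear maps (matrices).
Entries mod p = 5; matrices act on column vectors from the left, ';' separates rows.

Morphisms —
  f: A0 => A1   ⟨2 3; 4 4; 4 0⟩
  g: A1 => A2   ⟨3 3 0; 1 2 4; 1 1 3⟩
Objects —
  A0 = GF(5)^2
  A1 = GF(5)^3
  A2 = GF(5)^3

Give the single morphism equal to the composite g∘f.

  e0=⟨1,0⟩ f=>⟨2,4,4⟩ g=>⟨3,1,3⟩
  e1=⟨0,1⟩ f=>⟨3,4,0⟩ g=>⟨1,1,2⟩
⟦path⟧: ⟨3 1; 1 1; 3 2⟩

Answer: ⟨3 1; 1 1; 3 2⟩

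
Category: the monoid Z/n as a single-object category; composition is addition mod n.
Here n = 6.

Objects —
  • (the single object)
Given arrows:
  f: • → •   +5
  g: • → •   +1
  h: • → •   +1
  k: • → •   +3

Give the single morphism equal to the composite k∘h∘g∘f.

  0 +5≡5 +1≡0 +1≡1 +3≡4  (mod 6)
⟦path⟧: +4

Answer: +4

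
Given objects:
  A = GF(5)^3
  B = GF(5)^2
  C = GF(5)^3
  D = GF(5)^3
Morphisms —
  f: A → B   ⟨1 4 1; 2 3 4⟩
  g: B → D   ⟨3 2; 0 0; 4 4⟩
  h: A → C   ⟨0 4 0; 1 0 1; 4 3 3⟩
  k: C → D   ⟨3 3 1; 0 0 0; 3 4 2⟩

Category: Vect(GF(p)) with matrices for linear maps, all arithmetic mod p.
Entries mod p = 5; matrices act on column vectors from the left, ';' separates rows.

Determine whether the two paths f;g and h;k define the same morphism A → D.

Answer: DOES NOT COMMUTE

Trace:
1) trace f;g:
  e0=⟨1,0,0⟩ f→⟨1,2⟩ g→⟨2,0,2⟩
  e1=⟨0,1,0⟩ f→⟨4,3⟩ g→⟨3,0,3⟩
  e2=⟨0,0,1⟩ f→⟨1,4⟩ g→⟨1,0,0⟩
  composite₁ = ⟨2 3 1; 0 0 0; 2 3 0⟩
2) trace h;k:
  e0=⟨1,0,0⟩ h→⟨0,1,4⟩ k→⟨2,0,2⟩
  e1=⟨0,1,0⟩ h→⟨4,0,3⟩ k→⟨0,0,3⟩
  e2=⟨0,0,1⟩ h→⟨0,1,3⟩ k→⟨1,0,0⟩
  composite₂ = ⟨2 0 1; 0 0 0; 2 3 0⟩
Equal? distinct morphisms ✗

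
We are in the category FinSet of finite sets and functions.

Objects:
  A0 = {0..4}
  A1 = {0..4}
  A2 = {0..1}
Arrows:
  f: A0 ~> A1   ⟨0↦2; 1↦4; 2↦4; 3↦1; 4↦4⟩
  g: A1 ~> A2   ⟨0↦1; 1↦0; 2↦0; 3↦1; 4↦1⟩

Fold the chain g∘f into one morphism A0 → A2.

  0 f~>2 g~>0
  1 f~>4 g~>1
  2 f~>4 g~>1
  3 f~>1 g~>0
  4 f~>4 g~>1
composite: ⟨0↦0; 1↦1; 2↦1; 3↦0; 4↦1⟩

Answer: ⟨0↦0; 1↦1; 2↦1; 3↦0; 4↦1⟩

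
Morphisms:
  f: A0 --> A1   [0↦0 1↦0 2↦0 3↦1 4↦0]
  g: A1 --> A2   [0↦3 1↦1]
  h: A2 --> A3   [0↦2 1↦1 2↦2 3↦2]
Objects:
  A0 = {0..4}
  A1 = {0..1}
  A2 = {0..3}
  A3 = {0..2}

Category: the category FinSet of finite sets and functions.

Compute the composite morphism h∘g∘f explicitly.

Answer: [0↦2 1↦2 2↦2 3↦1 4↦2]

Derivation:
  0 f-->0 g-->3 h-->2
  1 f-->0 g-->3 h-->2
  2 f-->0 g-->3 h-->2
  3 f-->1 g-->1 h-->1
  4 f-->0 g-->3 h-->2
result: [0↦2 1↦2 2↦2 3↦1 4↦2]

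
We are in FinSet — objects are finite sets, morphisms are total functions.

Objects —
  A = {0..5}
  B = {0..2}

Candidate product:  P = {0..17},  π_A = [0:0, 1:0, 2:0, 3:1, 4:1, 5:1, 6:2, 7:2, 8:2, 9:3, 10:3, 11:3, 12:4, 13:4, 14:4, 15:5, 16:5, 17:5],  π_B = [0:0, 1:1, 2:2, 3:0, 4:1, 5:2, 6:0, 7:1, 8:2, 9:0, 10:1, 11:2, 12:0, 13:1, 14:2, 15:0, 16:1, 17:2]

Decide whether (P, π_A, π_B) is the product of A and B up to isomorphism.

Answer: VALID PRODUCT

Trace:
|A|·|B| = 6·3 = 18;  |P| = 18
Check the pairing map k ↦ (π_A(k), π_B(k)):
  0 : (0,0)
  1 : (0,1)
  2 : (0,2)
  3 : (1,0)
  4 : (1,1)
  5 : (1,2)
  6 : (2,0)
  7 : (2,1)
  8 : (2,2)
  9 : (3,0)
  10 : (3,1)
  11 : (3,2)
  12 : (4,0)
  13 : (4,1)
  14 : (4,2)
  15 : (5,0)
  16 : (5,1)
  17 : (5,2)
distinct pairs in image: 18 / 18 needed
  → bijection onto A×B; projections well-typed.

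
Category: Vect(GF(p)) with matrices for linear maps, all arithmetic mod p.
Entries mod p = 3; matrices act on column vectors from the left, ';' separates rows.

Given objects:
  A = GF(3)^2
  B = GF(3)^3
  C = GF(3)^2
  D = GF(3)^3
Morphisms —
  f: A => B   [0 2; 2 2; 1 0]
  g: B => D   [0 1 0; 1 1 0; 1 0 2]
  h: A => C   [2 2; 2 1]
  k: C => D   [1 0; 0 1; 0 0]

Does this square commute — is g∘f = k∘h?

1) trace f;g:
  e0=(1,0) f=>(0,2,1) g=>(2,2,2)
  e1=(0,1) f=>(2,2,0) g=>(2,1,2)
  ⟦path⟧₁ = [2 2; 2 1; 2 2]
2) trace h;k:
  e0=(1,0) h=>(2,2) k=>(2,2,0)
  e1=(0,1) h=>(2,1) k=>(2,1,0)
  ⟦path⟧₂ = [2 2; 2 1; 0 0]
Equal? differ; not commutative

Answer: DOES NOT COMMUTE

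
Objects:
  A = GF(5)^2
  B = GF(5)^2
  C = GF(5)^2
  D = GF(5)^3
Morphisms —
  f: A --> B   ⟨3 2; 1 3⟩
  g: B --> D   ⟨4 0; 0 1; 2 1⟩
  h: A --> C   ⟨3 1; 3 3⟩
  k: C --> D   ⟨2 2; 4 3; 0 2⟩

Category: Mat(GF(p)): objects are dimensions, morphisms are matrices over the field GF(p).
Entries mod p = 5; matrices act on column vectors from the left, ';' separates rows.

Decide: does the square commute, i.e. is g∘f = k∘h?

Answer: DOES NOT COMMUTE

Work:
1) trace f;g:
  e0=[1,0] f-->[3,1] g-->[2,1,2]
  e1=[0,1] f-->[2,3] g-->[3,3,2]
  result₁ = ⟨2 3; 1 3; 2 2⟩
2) trace h;k:
  e0=[1,0] h-->[3,3] k-->[2,1,1]
  e1=[0,1] h-->[1,3] k-->[3,3,1]
  result₂ = ⟨2 3; 1 3; 1 1⟩
Equal? distinct morphisms ✗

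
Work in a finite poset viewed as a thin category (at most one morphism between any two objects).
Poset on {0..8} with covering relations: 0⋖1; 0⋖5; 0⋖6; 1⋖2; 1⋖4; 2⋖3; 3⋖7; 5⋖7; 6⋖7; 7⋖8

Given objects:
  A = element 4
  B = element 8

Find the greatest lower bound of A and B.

Answer: A∧B = 1

Work:
Common predecessors of 4,8: {0,1}
  0 ≤ 1
  1 ≤ 1
glb = 1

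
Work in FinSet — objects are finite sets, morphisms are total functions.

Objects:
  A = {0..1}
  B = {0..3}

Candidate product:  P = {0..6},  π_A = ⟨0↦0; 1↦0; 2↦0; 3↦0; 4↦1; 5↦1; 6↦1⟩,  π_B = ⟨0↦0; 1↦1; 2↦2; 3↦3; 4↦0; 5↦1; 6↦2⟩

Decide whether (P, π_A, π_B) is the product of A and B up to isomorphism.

|A|·|B| = 2·4 = 8;  |P| = 7
  → cardinalities differ; no bijection possible.

Answer: NOT A VALID PRODUCT — |P|=7 ≠ |A|·|B|=8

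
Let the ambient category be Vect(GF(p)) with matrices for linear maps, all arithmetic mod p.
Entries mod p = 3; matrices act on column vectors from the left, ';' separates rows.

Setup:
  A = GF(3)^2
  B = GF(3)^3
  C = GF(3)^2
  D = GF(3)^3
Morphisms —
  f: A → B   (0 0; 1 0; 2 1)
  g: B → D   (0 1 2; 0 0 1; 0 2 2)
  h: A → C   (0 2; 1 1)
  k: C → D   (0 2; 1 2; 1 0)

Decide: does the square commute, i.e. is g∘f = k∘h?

1) trace f;g:
  e0=(1,0) f→(0,1,2) g→(2,2,0)
  e1=(0,1) f→(0,0,1) g→(2,1,2)
  composite₁ = (2 2; 2 1; 0 2)
2) trace h;k:
  e0=(1,0) h→(0,1) k→(2,2,0)
  e1=(0,1) h→(2,1) k→(2,1,2)
  composite₂ = (2 2; 2 1; 0 2)
Equal? same morphism ✓

Answer: COMMUTES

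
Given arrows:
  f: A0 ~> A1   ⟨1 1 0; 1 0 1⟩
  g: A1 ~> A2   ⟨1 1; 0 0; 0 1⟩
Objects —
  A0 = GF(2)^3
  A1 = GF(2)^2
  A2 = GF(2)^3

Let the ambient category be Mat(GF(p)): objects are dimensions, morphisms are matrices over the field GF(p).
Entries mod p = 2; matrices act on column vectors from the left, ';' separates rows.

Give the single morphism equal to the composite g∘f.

Answer: ⟨0 1 1; 0 0 0; 1 0 1⟩

Trace:
  e0=⟨1,0,0⟩ f~>⟨1,1⟩ g~>⟨0,0,1⟩
  e1=⟨0,1,0⟩ f~>⟨1,0⟩ g~>⟨1,0,0⟩
  e2=⟨0,0,1⟩ f~>⟨0,1⟩ g~>⟨1,0,1⟩
⟦path⟧: ⟨0 1 1; 0 0 0; 1 0 1⟩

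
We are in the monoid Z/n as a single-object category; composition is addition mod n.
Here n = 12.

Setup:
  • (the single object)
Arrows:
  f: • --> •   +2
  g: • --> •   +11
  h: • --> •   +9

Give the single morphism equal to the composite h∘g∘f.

  0 +2≡2 +11≡1 +9≡10  (mod 12)
composite: +10

Answer: +10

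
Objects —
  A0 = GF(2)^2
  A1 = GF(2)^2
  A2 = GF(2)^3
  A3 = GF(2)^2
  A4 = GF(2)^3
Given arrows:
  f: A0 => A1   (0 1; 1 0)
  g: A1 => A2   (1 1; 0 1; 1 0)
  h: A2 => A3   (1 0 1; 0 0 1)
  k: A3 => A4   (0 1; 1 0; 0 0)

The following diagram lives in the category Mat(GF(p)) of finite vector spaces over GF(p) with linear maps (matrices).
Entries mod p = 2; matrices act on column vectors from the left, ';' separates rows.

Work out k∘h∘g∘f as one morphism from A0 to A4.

  e0=⟨1,0⟩ f=>⟨0,1⟩ g=>⟨1,1,0⟩ h=>⟨1,0⟩ k=>⟨0,1,0⟩
  e1=⟨0,1⟩ f=>⟨1,0⟩ g=>⟨1,0,1⟩ h=>⟨0,1⟩ k=>⟨1,0,0⟩
composite: (0 1; 1 0; 0 0)

Answer: (0 1; 1 0; 0 0)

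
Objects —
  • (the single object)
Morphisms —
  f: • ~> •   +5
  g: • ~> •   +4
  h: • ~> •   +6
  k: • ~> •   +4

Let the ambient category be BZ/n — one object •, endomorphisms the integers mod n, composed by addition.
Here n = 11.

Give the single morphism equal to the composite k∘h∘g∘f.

Answer: +8

Work:
  0 +5≡5 +4≡9 +6≡4 +4≡8  (mod 11)
composite: +8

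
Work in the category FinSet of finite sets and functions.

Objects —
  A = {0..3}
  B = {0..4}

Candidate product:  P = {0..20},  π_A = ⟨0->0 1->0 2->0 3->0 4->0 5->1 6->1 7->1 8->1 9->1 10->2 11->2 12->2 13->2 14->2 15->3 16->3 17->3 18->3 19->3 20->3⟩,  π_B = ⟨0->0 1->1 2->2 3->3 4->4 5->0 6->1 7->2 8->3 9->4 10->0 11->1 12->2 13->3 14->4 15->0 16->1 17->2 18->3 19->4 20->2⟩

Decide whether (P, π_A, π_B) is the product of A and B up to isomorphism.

Answer: NOT A VALID PRODUCT — |P|=21 ≠ |A|·|B|=20

Derivation:
|A|·|B| = 4·5 = 20;  |P| = 21
  → cardinalities differ; no bijection possible.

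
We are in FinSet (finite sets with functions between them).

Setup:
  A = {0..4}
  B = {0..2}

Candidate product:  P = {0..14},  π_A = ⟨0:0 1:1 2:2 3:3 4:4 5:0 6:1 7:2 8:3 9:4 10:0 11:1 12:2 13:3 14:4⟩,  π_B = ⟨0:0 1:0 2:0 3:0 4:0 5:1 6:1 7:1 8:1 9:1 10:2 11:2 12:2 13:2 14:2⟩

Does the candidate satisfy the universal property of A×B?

Answer: VALID PRODUCT

Derivation:
|A|·|B| = 5·3 = 15;  |P| = 15
Check the pairing map k ↦ (π_A(k), π_B(k)):
  0 : (0,0)
  1 : (1,0)
  2 : (2,0)
  3 : (3,0)
  4 : (4,0)
  5 : (0,1)
  6 : (1,1)
  7 : (2,1)
  8 : (3,1)
  9 : (4,1)
  10 : (0,2)
  11 : (1,2)
  12 : (2,2)
  13 : (3,2)
  14 : (4,2)
distinct pairs in image: 15 / 15 needed
  → bijection onto A×B; projections well-typed.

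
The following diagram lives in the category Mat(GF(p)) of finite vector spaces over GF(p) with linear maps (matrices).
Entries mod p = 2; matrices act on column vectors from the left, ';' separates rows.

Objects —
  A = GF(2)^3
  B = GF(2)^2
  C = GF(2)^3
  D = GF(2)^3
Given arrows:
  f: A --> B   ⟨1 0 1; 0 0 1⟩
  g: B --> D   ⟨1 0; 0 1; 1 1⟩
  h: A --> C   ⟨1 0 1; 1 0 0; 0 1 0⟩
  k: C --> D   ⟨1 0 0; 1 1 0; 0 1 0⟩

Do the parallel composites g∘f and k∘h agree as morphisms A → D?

1) trace f;g:
  e0=[1,0,0] f-->[1,0] g-->[1,0,1]
  e1=[0,1,0] f-->[0,0] g-->[0,0,0]
  e2=[0,0,1] f-->[1,1] g-->[1,1,0]
  ⟦path⟧₁ = ⟨1 0 1; 0 0 1; 1 0 0⟩
2) trace h;k:
  e0=[1,0,0] h-->[1,1,0] k-->[1,0,1]
  e1=[0,1,0] h-->[0,0,1] k-->[0,0,0]
  e2=[0,0,1] h-->[1,0,0] k-->[1,1,0]
  ⟦path⟧₂ = ⟨1 0 1; 0 0 1; 1 0 0⟩
Equal? same morphism ✓

Answer: COMMUTES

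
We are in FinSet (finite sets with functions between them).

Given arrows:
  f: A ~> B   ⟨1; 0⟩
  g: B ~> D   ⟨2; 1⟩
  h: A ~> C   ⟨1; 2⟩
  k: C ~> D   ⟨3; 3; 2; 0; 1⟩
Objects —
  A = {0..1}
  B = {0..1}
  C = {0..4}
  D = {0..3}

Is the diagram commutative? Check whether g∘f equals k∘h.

1) trace f;g:
  0 f~>1 g~>1
  1 f~>0 g~>2
  ⟦path⟧₁ = ⟨1; 2⟩
2) trace h;k:
  0 h~>1 k~>3
  1 h~>2 k~>2
  ⟦path⟧₂ = ⟨3; 2⟩
Equal? distinct morphisms ✗

Answer: DOES NOT COMMUTE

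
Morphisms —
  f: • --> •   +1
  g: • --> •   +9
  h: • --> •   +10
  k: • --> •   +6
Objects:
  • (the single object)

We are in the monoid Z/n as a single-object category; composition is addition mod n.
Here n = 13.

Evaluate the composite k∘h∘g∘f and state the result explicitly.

  0 +1≡1 +9≡10 +10≡7 +6≡0  (mod 13)
⟦path⟧: +0

Answer: +0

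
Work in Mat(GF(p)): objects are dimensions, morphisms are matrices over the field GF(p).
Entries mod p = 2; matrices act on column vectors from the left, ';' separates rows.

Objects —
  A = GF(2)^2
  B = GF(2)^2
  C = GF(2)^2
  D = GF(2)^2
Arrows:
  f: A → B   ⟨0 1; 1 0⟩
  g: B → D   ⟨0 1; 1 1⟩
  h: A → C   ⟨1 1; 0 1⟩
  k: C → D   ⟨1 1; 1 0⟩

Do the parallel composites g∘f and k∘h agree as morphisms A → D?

Path 1 = f;g:
  e0=⟨1,0⟩ f→⟨0,1⟩ g→⟨1,1⟩
  e1=⟨0,1⟩ f→⟨1,0⟩ g→⟨0,1⟩
  composite₁ = ⟨1 0; 1 1⟩
Path 2 = h;k:
  e0=⟨1,0⟩ h→⟨1,0⟩ k→⟨1,1⟩
  e1=⟨0,1⟩ h→⟨1,1⟩ k→⟨0,1⟩
  composite₂ = ⟨1 0; 1 1⟩
Equal? YES — commutes

Answer: COMMUTES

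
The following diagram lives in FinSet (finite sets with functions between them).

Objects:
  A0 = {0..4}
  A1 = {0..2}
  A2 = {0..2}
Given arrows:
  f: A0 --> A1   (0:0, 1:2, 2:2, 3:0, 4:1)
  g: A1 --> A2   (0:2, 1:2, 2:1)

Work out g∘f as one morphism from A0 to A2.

Answer: (0:2, 1:1, 2:1, 3:2, 4:2)

Derivation:
  0 f-->0 g-->2
  1 f-->2 g-->1
  2 f-->2 g-->1
  3 f-->0 g-->2
  4 f-->1 g-->2
composite: (0:2, 1:1, 2:1, 3:2, 4:2)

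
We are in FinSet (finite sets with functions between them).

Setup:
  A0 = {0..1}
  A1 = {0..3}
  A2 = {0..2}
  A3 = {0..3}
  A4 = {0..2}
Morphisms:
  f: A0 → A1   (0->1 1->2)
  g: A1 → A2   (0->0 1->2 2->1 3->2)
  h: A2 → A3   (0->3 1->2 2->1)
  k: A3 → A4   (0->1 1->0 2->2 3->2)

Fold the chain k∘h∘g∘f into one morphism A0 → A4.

  0 f→1 g→2 h→1 k→0
  1 f→2 g→1 h→2 k→2
⟦path⟧: (0->0 1->2)

Answer: (0->0 1->2)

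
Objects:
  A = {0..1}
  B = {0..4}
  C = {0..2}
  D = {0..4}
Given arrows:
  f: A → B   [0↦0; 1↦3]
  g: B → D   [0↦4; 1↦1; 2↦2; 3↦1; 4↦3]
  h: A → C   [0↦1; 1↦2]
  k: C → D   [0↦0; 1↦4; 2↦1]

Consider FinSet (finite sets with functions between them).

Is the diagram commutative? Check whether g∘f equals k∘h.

Along f;g (path 1):
  0 f→0 g→4
  1 f→3 g→1
  composite₁ = [0↦4; 1↦1]
Along h;k (path 2):
  0 h→1 k→4
  1 h→2 k→1
  composite₂ = [0↦4; 1↦1]
Equal? equal; square commutes

Answer: COMMUTES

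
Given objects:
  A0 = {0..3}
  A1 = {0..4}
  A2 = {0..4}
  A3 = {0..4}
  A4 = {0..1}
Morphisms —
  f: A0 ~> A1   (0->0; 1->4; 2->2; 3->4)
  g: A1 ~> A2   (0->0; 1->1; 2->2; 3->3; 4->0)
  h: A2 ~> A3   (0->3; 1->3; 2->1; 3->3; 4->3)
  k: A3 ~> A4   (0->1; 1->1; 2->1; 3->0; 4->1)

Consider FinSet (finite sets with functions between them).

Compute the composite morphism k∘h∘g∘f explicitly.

  0 f~>0 g~>0 h~>3 k~>0
  1 f~>4 g~>0 h~>3 k~>0
  2 f~>2 g~>2 h~>1 k~>1
  3 f~>4 g~>0 h~>3 k~>0
composite: (0->0; 1->0; 2->1; 3->0)

Answer: (0->0; 1->0; 2->1; 3->0)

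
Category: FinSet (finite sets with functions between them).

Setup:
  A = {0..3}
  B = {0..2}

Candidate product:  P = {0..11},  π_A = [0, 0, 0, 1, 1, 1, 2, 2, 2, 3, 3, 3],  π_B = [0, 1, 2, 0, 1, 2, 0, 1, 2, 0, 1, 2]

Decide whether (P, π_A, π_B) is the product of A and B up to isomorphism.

Answer: VALID PRODUCT

Trace:
|A|·|B| = 4·3 = 12;  |P| = 12
Check the pairing map k ↦ (π_A(k), π_B(k)):
  0 -> (0,0)
  1 -> (0,1)
  2 -> (0,2)
  3 -> (1,0)
  4 -> (1,1)
  5 -> (1,2)
  6 -> (2,0)
  7 -> (2,1)
  8 -> (2,2)
  9 -> (3,0)
  10 -> (3,1)
  11 -> (3,2)
distinct pairs in image: 12 / 12 needed
  → bijection onto A×B; projections well-typed.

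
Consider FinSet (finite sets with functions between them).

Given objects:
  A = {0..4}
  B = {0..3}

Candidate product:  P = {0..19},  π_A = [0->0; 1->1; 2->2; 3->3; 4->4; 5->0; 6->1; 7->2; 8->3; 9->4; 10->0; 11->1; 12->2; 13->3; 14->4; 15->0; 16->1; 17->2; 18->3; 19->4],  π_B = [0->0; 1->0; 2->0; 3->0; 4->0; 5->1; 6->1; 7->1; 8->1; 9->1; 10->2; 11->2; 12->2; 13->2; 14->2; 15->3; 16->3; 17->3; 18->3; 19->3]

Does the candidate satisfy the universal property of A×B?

|A|·|B| = 5·4 = 20;  |P| = 20
Check the pairing map k ↦ (π_A(k), π_B(k)):
  0 -> (0,0)
  1 -> (1,0)
  2 -> (2,0)
  3 -> (3,0)
  4 -> (4,0)
  5 -> (0,1)
  6 -> (1,1)
  7 -> (2,1)
  8 -> (3,1)
  9 -> (4,1)
  10 -> (0,2)
  11 -> (1,2)
  12 -> (2,2)
  13 -> (3,2)
  14 -> (4,2)
  15 -> (0,3)
  16 -> (1,3)
  17 -> (2,3)
  18 -> (3,3)
  19 -> (4,3)
distinct pairs in image: 20 / 20 needed
  → bijection onto A×B; projections well-typed.

Answer: VALID PRODUCT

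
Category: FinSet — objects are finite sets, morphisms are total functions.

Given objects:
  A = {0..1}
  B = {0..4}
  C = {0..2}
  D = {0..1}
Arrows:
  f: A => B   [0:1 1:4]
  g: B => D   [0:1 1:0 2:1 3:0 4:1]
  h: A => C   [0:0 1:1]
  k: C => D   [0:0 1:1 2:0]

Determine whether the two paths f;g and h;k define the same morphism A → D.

Along f;g (path 1):
  0 f=>1 g=>0
  1 f=>4 g=>1
  ⟦path⟧₁ = [0:0 1:1]
Along h;k (path 2):
  0 h=>0 k=>0
  1 h=>1 k=>1
  ⟦path⟧₂ = [0:0 1:1]
Equal? YES — commutes

Answer: COMMUTES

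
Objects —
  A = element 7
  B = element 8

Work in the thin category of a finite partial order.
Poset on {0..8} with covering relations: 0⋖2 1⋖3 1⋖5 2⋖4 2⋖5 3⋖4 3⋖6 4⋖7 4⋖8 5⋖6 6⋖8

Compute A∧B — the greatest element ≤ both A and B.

{x : x≤A ∧ x≤B} = {0,1,2,3,4}  (A=7, B=8)
  0 ≤ 4
  1 ≤ 4
  2 ≤ 4
  3 ≤ 4
  4 ≤ 4
glb = 4

Answer: A∧B = 4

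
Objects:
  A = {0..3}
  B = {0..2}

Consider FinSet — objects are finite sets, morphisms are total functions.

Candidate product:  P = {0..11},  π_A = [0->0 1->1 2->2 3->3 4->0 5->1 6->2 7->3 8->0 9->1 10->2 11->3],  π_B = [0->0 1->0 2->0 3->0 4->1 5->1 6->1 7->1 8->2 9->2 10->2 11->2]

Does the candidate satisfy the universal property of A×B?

|A|·|B| = 4·3 = 12;  |P| = 12
Check the pairing map k ↦ (π_A(k), π_B(k)):
  0 -> (0,0)
  1 -> (1,0)
  2 -> (2,0)
  3 -> (3,0)
  4 -> (0,1)
  5 -> (1,1)
  6 -> (2,1)
  7 -> (3,1)
  8 -> (0,2)
  9 -> (1,2)
  10 -> (2,2)
  11 -> (3,2)
distinct pairs in image: 12 / 12 needed
  → bijection onto A×B; projections well-typed.

Answer: VALID PRODUCT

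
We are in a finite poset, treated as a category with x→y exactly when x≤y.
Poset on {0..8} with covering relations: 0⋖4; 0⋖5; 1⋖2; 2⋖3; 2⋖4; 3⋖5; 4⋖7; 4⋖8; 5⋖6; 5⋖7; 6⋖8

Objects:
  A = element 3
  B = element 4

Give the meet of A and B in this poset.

Lower bounds of A=3 and B=4: {1,2}
  1 ⊑ 2
  2 ⊑ 2
glb = 2

Answer: A∧B = 2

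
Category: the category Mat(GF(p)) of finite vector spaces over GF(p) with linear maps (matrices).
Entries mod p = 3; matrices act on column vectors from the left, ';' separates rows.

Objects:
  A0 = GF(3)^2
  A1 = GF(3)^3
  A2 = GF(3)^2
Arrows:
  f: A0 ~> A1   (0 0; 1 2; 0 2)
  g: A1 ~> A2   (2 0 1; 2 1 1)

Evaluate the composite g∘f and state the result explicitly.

Answer: (0 2; 1 1)

Derivation:
  e0=[1,0] f~>[0,1,0] g~>[0,1]
  e1=[0,1] f~>[0,2,2] g~>[2,1]
composite: (0 2; 1 1)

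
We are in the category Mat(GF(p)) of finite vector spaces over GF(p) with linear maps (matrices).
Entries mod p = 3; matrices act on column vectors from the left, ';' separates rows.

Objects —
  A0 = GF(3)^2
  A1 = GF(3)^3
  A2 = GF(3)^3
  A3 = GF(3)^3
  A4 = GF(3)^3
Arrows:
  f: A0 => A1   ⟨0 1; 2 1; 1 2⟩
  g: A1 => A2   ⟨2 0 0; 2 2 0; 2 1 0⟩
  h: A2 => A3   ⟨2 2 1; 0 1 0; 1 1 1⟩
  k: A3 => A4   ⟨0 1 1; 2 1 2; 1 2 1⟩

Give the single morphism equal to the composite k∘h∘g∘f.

  e0=[1,0] f=>[0,2,1] g=>[0,1,2] h=>[1,1,0] k=>[1,0,0]
  e1=[0,1] f=>[1,1,2] g=>[2,1,0] h=>[0,1,0] k=>[1,1,2]
result: ⟨1 1; 0 1; 0 2⟩

Answer: ⟨1 1; 0 1; 0 2⟩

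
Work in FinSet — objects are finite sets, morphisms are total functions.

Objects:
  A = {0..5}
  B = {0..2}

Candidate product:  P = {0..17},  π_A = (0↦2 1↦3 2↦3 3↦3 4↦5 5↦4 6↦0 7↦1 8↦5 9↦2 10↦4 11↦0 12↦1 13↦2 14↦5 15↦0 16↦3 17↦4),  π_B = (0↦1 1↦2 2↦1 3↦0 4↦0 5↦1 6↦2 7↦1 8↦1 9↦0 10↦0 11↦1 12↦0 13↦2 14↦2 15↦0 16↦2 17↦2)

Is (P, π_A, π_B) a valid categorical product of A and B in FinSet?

|A|·|B| = 6·3 = 18;  |P| = 18
Check the pairing map k ↦ (π_A(k), π_B(k)):
  0 ↦ (2,1)
  1 ↦ (3,2)
  2 ↦ (3,1)
  3 ↦ (3,0)
  4 ↦ (5,0)
  5 ↦ (4,1)
  6 ↦ (0,2)
  7 ↦ (1,1)
  8 ↦ (5,1)
  9 ↦ (2,0)
  10 ↦ (4,0)
  11 ↦ (0,1)
  12 ↦ (1,0)
  13 ↦ (2,2)
  14 ↦ (5,2)
  15 ↦ (0,0)
  16 ↦ (3,2)  ✗ repeats pair of k=1
  17 ↦ (4,2)
distinct pairs in image: 17 / 18 needed
  → (3,2) hit at k=1 and k=16

Answer: NOT A VALID PRODUCT — duplicate pair at indices 1,16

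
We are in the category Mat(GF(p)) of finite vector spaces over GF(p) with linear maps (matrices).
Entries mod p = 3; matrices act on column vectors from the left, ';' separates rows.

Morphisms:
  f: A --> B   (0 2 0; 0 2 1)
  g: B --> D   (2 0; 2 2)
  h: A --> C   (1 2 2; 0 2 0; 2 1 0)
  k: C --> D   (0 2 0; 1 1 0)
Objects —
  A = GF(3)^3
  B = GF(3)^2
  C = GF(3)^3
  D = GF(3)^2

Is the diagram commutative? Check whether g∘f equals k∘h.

Answer: DOES NOT COMMUTE

Work:
Along f;g (path 1):
  e0=[1,0,0] f-->[0,0] g-->[0,0]
  e1=[0,1,0] f-->[2,2] g-->[1,2]
  e2=[0,0,1] f-->[0,1] g-->[0,2]
  composite₁ = (0 1 0; 0 2 2)
Along h;k (path 2):
  e0=[1,0,0] h-->[1,0,2] k-->[0,1]
  e1=[0,1,0] h-->[2,2,1] k-->[1,1]
  e2=[0,0,1] h-->[2,0,0] k-->[0,2]
  composite₂ = (0 1 0; 1 1 2)
Equal? NO — does not commute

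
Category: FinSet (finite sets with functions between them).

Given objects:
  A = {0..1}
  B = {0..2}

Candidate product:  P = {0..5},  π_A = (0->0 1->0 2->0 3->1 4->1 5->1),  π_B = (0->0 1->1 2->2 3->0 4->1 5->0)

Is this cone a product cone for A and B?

|A|·|B| = 2·3 = 6;  |P| = 6
Check the pairing map k ↦ (π_A(k), π_B(k)):
  0 -> (0,0)
  1 -> (0,1)
  2 -> (0,2)
  3 -> (1,0)
  4 -> (1,1)
  5 -> (1,0)  ✗ repeats pair of k=3
distinct pairs in image: 5 / 6 needed
  → (1,0) hit at k=3 and k=5

Answer: NOT A VALID PRODUCT — duplicate pair at indices 3,5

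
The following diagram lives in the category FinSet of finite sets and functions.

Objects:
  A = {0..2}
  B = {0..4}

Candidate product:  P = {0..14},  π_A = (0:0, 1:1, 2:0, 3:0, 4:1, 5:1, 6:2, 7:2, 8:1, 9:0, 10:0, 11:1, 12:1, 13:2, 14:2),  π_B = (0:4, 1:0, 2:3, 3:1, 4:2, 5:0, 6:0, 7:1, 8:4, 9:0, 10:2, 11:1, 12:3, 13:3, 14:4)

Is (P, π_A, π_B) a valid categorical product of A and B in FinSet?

|A|·|B| = 3·5 = 15;  |P| = 15
Check the pairing map k ↦ (π_A(k), π_B(k)):
  0 : (0,4)
  1 : (1,0)
  2 : (0,3)
  3 : (0,1)
  4 : (1,2)
  5 : (1,0)  ✗ repeats pair of k=1
  6 : (2,0)
  7 : (2,1)
  8 : (1,4)
  9 : (0,0)
  10 : (0,2)
  11 : (1,1)
  12 : (1,3)
  13 : (2,3)
  14 : (2,4)
distinct pairs in image: 14 / 15 needed
  → (1,0) hit at k=1 and k=5

Answer: NOT A VALID PRODUCT — duplicate pair at indices 1,5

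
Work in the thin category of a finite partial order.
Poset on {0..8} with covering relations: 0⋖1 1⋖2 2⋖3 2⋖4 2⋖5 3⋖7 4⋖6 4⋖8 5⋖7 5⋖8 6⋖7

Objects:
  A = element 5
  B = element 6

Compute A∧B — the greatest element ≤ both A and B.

Answer: A∧B = 2

Derivation:
{x : x⊑A ∧ x⊑B} = {0,1,2}  (A=5, B=6)
  0 ⊑ 2
  1 ⊑ 2
  2 ⊑ 2
glb = 2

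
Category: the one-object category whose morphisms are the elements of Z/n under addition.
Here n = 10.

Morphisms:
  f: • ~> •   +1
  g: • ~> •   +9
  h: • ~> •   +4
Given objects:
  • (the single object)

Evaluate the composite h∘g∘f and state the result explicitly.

Answer: +4

Work:
  0 +1≡1 +9≡0 +4≡4  (mod 10)
⟦path⟧: +4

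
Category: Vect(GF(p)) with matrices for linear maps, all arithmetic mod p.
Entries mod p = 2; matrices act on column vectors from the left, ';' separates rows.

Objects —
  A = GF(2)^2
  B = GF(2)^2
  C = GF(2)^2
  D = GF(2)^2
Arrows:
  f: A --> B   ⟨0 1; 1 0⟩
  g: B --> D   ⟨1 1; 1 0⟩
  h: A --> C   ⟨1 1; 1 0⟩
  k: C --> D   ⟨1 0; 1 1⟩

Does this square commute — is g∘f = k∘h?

Answer: COMMUTES

Trace:
Along f;g (path 1):
  e0=(1,0) f-->(0,1) g-->(1,0)
  e1=(0,1) f-->(1,0) g-->(1,1)
  composite₁ = ⟨1 1; 0 1⟩
Along h;k (path 2):
  e0=(1,0) h-->(1,1) k-->(1,0)
  e1=(0,1) h-->(1,0) k-->(1,1)
  composite₂ = ⟨1 1; 0 1⟩
Equal? YES — commutes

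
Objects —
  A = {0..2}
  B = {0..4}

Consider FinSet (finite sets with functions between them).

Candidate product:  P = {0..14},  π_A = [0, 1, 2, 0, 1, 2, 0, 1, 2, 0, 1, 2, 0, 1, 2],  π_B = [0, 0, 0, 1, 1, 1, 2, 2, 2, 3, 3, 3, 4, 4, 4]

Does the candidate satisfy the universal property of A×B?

|A|·|B| = 3·5 = 15;  |P| = 15
Check the pairing map k ↦ (π_A(k), π_B(k)):
  0 ↦ (0,0)
  1 ↦ (1,0)
  2 ↦ (2,0)
  3 ↦ (0,1)
  4 ↦ (1,1)
  5 ↦ (2,1)
  6 ↦ (0,2)
  7 ↦ (1,2)
  8 ↦ (2,2)
  9 ↦ (0,3)
  10 ↦ (1,3)
  11 ↦ (2,3)
  12 ↦ (0,4)
  13 ↦ (1,4)
  14 ↦ (2,4)
distinct pairs in image: 15 / 15 needed
  → bijection onto A×B; projections well-typed.

Answer: VALID PRODUCT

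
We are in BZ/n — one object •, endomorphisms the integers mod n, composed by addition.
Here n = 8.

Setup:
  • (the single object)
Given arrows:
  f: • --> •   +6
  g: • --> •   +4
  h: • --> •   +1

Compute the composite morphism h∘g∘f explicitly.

Answer: +3

Work:
  0 +6≡6 +4≡2 +1≡3  (mod 8)
composite: +3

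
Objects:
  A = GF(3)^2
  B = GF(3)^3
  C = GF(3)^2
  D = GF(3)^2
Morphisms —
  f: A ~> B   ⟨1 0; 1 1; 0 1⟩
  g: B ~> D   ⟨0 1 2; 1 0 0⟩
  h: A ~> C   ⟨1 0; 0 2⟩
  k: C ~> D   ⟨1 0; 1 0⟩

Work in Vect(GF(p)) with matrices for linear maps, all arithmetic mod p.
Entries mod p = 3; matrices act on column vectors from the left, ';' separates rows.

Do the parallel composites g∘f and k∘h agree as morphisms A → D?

Along f;g (path 1):
  e0=[1,0] f~>[1,1,0] g~>[1,1]
  e1=[0,1] f~>[0,1,1] g~>[0,0]
  composite₁ = ⟨1 0; 1 0⟩
Along h;k (path 2):
  e0=[1,0] h~>[1,0] k~>[1,1]
  e1=[0,1] h~>[0,2] k~>[0,0]
  composite₂ = ⟨1 0; 1 0⟩
Equal? equal; square commutes

Answer: COMMUTES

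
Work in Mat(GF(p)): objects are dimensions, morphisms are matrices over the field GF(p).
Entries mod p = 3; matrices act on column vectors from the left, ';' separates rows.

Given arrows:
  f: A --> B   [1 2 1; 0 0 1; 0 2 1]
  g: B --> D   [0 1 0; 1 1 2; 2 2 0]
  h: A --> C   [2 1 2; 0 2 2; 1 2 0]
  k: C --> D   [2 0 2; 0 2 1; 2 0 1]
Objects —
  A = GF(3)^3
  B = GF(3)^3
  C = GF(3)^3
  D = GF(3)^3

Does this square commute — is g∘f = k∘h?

Answer: COMMUTES

Work:
1) trace f;g:
  e0=[1,0,0] f-->[1,0,0] g-->[0,1,2]
  e1=[0,1,0] f-->[2,0,2] g-->[0,0,1]
  e2=[0,0,1] f-->[1,1,1] g-->[1,1,1]
  result₁ = [0 0 1; 1 0 1; 2 1 1]
2) trace h;k:
  e0=[1,0,0] h-->[2,0,1] k-->[0,1,2]
  e1=[0,1,0] h-->[1,2,2] k-->[0,0,1]
  e2=[0,0,1] h-->[2,2,0] k-->[1,1,1]
  result₂ = [0 0 1; 1 0 1; 2 1 1]
Equal? same morphism ✓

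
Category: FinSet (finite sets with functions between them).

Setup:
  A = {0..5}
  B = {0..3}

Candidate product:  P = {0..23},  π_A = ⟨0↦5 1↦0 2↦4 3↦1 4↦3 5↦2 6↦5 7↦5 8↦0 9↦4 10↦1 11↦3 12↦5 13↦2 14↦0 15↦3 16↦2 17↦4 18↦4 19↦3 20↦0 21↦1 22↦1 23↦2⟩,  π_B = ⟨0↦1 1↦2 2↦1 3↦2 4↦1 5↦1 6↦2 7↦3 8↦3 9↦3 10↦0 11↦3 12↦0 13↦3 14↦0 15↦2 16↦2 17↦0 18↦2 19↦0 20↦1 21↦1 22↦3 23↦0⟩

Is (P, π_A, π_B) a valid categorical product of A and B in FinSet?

|A|·|B| = 6·4 = 24;  |P| = 24
Check the pairing map k ↦ (π_A(k), π_B(k)):
  0 ↦ (5,1)
  1 ↦ (0,2)
  2 ↦ (4,1)
  3 ↦ (1,2)
  4 ↦ (3,1)
  5 ↦ (2,1)
  6 ↦ (5,2)
  7 ↦ (5,3)
  8 ↦ (0,3)
  9 ↦ (4,3)
  10 ↦ (1,0)
  11 ↦ (3,3)
  12 ↦ (5,0)
  13 ↦ (2,3)
  14 ↦ (0,0)
  15 ↦ (3,2)
  16 ↦ (2,2)
  17 ↦ (4,0)
  18 ↦ (4,2)
  19 ↦ (3,0)
  20 ↦ (0,1)
  21 ↦ (1,1)
  22 ↦ (1,3)
  23 ↦ (2,0)
distinct pairs in image: 24 / 24 needed
  → bijection onto A×B; projections well-typed.

Answer: VALID PRODUCT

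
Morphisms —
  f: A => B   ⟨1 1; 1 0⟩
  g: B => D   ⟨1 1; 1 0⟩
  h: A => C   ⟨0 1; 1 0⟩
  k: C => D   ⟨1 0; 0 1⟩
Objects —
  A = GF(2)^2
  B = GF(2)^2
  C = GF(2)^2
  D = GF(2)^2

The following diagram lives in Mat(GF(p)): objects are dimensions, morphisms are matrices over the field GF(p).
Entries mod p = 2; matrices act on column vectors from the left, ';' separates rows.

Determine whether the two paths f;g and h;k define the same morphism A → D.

Along f;g (path 1):
  e0=(1,0) f=>(1,1) g=>(0,1)
  e1=(0,1) f=>(1,0) g=>(1,1)
  composite₁ = ⟨0 1; 1 1⟩
Along h;k (path 2):
  e0=(1,0) h=>(0,1) k=>(0,1)
  e1=(0,1) h=>(1,0) k=>(1,0)
  composite₂ = ⟨0 1; 1 0⟩
Equal? NO — does not commute

Answer: DOES NOT COMMUTE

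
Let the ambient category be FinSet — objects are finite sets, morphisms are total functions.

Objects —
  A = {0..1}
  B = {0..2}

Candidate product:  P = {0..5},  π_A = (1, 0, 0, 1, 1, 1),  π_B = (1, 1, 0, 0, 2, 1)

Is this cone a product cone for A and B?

|A|·|B| = 2·3 = 6;  |P| = 6
Check the pairing map k ↦ (π_A(k), π_B(k)):
  0 ↦ (1,1)
  1 ↦ (0,1)
  2 ↦ (0,0)
  3 ↦ (1,0)
  4 ↦ (1,2)
  5 ↦ (1,1)  ✗ repeats pair of k=0
distinct pairs in image: 5 / 6 needed
  → (1,1) hit at k=0 and k=5

Answer: NOT A VALID PRODUCT — duplicate pair at indices 0,5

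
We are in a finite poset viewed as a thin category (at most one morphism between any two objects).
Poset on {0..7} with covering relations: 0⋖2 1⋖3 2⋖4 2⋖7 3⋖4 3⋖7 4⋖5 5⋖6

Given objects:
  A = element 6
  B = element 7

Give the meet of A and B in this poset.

Common predecessors of 6,7: {0,1,2,3}
  maximal lower bounds 2 and 3 are incomparable: neither 2≤3 nor 3≤2
→ no greatest lower bound exists

Answer: NO MEET EXISTS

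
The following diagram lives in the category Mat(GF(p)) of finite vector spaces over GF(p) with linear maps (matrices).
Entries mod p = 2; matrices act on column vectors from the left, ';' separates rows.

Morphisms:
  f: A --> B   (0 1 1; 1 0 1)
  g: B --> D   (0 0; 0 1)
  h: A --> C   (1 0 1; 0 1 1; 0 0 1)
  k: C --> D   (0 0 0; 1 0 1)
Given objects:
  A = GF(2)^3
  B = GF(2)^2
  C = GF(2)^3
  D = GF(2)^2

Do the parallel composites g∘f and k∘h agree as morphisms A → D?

Answer: DOES NOT COMMUTE

Derivation:
Along f;g (path 1):
  e0=⟨1,0,0⟩ f-->⟨0,1⟩ g-->⟨0,1⟩
  e1=⟨0,1,0⟩ f-->⟨1,0⟩ g-->⟨0,0⟩
  e2=⟨0,0,1⟩ f-->⟨1,1⟩ g-->⟨0,1⟩
  composite₁ = (0 0 0; 1 0 1)
Along h;k (path 2):
  e0=⟨1,0,0⟩ h-->⟨1,0,0⟩ k-->⟨0,1⟩
  e1=⟨0,1,0⟩ h-->⟨0,1,0⟩ k-->⟨0,0⟩
  e2=⟨0,0,1⟩ h-->⟨1,1,1⟩ k-->⟨0,0⟩
  composite₂ = (0 0 0; 1 0 0)
Equal? differ; not commutative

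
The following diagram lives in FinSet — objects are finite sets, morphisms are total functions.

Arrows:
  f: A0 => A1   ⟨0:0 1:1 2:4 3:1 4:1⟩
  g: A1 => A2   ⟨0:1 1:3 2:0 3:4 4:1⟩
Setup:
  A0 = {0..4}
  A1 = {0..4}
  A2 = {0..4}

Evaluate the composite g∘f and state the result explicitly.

Answer: ⟨0:1 1:3 2:1 3:3 4:3⟩

Trace:
  0 f=>0 g=>1
  1 f=>1 g=>3
  2 f=>4 g=>1
  3 f=>1 g=>3
  4 f=>1 g=>3
result: ⟨0:1 1:3 2:1 3:3 4:3⟩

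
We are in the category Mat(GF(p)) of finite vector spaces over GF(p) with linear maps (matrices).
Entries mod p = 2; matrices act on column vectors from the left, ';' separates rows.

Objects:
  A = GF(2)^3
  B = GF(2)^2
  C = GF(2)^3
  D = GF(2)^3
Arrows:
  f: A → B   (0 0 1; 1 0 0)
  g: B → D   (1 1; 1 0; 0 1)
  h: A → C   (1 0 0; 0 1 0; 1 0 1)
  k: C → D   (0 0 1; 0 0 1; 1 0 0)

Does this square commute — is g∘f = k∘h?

1) trace f;g:
  e0=⟨1,0,0⟩ f→⟨0,1⟩ g→⟨1,0,1⟩
  e1=⟨0,1,0⟩ f→⟨0,0⟩ g→⟨0,0,0⟩
  e2=⟨0,0,1⟩ f→⟨1,0⟩ g→⟨1,1,0⟩
  result₁ = (1 0 1; 0 0 1; 1 0 0)
2) trace h;k:
  e0=⟨1,0,0⟩ h→⟨1,0,1⟩ k→⟨1,1,1⟩
  e1=⟨0,1,0⟩ h→⟨0,1,0⟩ k→⟨0,0,0⟩
  e2=⟨0,0,1⟩ h→⟨0,0,1⟩ k→⟨1,1,0⟩
  result₂ = (1 0 1; 1 0 1; 1 0 0)
Equal? NO — does not commute

Answer: DOES NOT COMMUTE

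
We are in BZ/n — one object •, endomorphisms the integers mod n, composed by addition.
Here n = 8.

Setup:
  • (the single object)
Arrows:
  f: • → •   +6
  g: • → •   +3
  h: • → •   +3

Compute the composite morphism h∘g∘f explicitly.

  0 +6≡6 +3≡1 +3≡4  (mod 8)
composite: +4

Answer: +4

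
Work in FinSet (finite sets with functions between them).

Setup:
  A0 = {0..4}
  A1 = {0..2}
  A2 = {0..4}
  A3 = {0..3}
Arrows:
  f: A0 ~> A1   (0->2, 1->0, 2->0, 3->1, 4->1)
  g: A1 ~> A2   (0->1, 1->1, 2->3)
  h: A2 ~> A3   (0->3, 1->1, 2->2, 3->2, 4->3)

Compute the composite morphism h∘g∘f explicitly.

Answer: (0->2, 1->1, 2->1, 3->1, 4->1)

Derivation:
  0 f~>2 g~>3 h~>2
  1 f~>0 g~>1 h~>1
  2 f~>0 g~>1 h~>1
  3 f~>1 g~>1 h~>1
  4 f~>1 g~>1 h~>1
result: (0->2, 1->1, 2->1, 3->1, 4->1)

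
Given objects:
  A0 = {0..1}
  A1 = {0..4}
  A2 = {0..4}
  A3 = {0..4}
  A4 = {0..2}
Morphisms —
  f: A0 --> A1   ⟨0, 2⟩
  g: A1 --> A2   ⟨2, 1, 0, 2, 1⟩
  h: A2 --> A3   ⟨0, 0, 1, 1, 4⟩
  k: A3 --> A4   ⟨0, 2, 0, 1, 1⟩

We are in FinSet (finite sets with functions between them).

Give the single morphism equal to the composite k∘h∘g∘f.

  0 f-->0 g-->2 h-->1 k-->2
  1 f-->2 g-->0 h-->0 k-->0
composite: ⟨2, 0⟩

Answer: ⟨2, 0⟩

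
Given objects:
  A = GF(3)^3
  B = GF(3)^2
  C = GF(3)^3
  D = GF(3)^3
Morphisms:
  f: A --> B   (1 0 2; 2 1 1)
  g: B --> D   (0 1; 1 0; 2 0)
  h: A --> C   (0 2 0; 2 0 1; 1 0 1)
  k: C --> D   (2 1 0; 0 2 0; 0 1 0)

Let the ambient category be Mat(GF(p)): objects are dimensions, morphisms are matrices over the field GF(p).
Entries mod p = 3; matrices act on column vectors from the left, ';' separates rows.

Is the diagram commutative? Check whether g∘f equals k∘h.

Answer: COMMUTES

Trace:
Along f;g (path 1):
  e0=[1,0,0] f-->[1,2] g-->[2,1,2]
  e1=[0,1,0] f-->[0,1] g-->[1,0,0]
  e2=[0,0,1] f-->[2,1] g-->[1,2,1]
  ⟦path⟧₁ = (2 1 1; 1 0 2; 2 0 1)
Along h;k (path 2):
  e0=[1,0,0] h-->[0,2,1] k-->[2,1,2]
  e1=[0,1,0] h-->[2,0,0] k-->[1,0,0]
  e2=[0,0,1] h-->[0,1,1] k-->[1,2,1]
  ⟦path⟧₂ = (2 1 1; 1 0 2; 2 0 1)
Equal? YES — commutes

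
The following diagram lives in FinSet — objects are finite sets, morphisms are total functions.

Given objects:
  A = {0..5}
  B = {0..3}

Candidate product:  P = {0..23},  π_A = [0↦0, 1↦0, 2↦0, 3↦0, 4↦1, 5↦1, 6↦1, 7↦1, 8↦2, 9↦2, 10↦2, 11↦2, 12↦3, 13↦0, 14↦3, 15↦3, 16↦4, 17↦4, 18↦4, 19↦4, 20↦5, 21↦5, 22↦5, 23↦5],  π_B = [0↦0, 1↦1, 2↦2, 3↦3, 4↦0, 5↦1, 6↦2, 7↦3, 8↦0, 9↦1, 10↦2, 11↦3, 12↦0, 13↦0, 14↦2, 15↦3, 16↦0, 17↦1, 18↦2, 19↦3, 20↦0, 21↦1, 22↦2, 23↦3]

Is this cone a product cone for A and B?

Answer: NOT A VALID PRODUCT — duplicate pair at indices 0,13

Trace:
|A|·|B| = 6·4 = 24;  |P| = 24
Check the pairing map k ↦ (π_A(k), π_B(k)):
  0 ↦ (0,0)
  1 ↦ (0,1)
  2 ↦ (0,2)
  3 ↦ (0,3)
  4 ↦ (1,0)
  5 ↦ (1,1)
  6 ↦ (1,2)
  7 ↦ (1,3)
  8 ↦ (2,0)
  9 ↦ (2,1)
  10 ↦ (2,2)
  11 ↦ (2,3)
  12 ↦ (3,0)
  13 ↦ (0,0)  ✗ repeats pair of k=0
  14 ↦ (3,2)
  15 ↦ (3,3)
  16 ↦ (4,0)
  17 ↦ (4,1)
  18 ↦ (4,2)
  19 ↦ (4,3)
  20 ↦ (5,0)
  21 ↦ (5,1)
  22 ↦ (5,2)
  23 ↦ (5,3)
distinct pairs in image: 23 / 24 needed
  → (0,0) hit at k=0 and k=13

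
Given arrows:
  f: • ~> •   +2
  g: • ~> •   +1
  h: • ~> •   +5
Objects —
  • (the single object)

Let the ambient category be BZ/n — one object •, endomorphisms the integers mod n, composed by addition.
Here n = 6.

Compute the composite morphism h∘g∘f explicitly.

  0 +2≡2 +1≡3 +5≡2  (mod 6)
result: +2

Answer: +2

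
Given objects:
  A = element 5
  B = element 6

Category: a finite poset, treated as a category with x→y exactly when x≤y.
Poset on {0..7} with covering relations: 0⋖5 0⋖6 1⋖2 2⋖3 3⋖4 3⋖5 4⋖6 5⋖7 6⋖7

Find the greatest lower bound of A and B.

Answer: NO MEET EXISTS

Trace:
Common predecessors of 5,6: {0,1,2,3}
  maximal lower bounds 0 and 3 are incomparable: neither 0<=3 nor 3<=0
→ no greatest lower bound exists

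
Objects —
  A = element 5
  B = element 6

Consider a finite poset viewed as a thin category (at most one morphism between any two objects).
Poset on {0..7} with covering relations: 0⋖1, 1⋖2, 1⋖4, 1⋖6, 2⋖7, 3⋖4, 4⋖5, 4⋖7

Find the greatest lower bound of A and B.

Common predecessors of 5,6: {0,1}
  0 ⊑ 1
  1 ⊑ 1
glb = 1

Answer: A∧B = 1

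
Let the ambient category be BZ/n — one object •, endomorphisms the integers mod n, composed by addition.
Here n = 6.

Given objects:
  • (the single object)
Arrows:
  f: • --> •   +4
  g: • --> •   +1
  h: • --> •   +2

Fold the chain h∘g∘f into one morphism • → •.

Answer: +1

Work:
  0 +4≡4 +1≡5 +2≡1  (mod 6)
⟦path⟧: +1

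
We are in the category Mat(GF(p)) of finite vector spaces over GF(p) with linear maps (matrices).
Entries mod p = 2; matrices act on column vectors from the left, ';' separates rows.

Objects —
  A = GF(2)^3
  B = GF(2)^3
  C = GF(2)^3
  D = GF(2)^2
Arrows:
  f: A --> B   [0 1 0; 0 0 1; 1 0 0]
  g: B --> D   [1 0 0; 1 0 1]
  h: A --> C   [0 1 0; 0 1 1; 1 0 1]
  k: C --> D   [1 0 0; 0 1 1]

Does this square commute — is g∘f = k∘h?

Path 1 = f;g:
  e0=[1,0,0] f-->[0,0,1] g-->[0,1]
  e1=[0,1,0] f-->[1,0,0] g-->[1,1]
  e2=[0,0,1] f-->[0,1,0] g-->[0,0]
  result₁ = [0 1 0; 1 1 0]
Path 2 = h;k:
  e0=[1,0,0] h-->[0,0,1] k-->[0,1]
  e1=[0,1,0] h-->[1,1,0] k-->[1,1]
  e2=[0,0,1] h-->[0,1,1] k-->[0,0]
  result₂ = [0 1 0; 1 1 0]
Equal? YES — commutes

Answer: COMMUTES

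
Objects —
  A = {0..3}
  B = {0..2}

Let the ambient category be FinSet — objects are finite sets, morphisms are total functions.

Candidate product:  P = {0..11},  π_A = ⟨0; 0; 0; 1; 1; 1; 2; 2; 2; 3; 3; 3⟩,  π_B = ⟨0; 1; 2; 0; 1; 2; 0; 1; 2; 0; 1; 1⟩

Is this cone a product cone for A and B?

Answer: NOT A VALID PRODUCT — duplicate pair at indices 10,11

Derivation:
|A|·|B| = 4·3 = 12;  |P| = 12
Check the pairing map k ↦ (π_A(k), π_B(k)):
  0 : (0,0)
  1 : (0,1)
  2 : (0,2)
  3 : (1,0)
  4 : (1,1)
  5 : (1,2)
  6 : (2,0)
  7 : (2,1)
  8 : (2,2)
  9 : (3,0)
  10 : (3,1)
  11 : (3,1)  ✗ repeats pair of k=10
distinct pairs in image: 11 / 12 needed
  → (3,1) hit at k=10 and k=11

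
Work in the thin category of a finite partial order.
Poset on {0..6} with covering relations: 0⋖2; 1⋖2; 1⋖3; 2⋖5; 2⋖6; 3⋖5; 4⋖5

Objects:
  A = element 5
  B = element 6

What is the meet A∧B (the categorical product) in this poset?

Answer: A∧B = 2

Derivation:
{x : x≤A ∧ x≤B} = {0,1,2}  (A=5, B=6)
  0 ≤ 2
  1 ≤ 2
  2 ≤ 2
glb = 2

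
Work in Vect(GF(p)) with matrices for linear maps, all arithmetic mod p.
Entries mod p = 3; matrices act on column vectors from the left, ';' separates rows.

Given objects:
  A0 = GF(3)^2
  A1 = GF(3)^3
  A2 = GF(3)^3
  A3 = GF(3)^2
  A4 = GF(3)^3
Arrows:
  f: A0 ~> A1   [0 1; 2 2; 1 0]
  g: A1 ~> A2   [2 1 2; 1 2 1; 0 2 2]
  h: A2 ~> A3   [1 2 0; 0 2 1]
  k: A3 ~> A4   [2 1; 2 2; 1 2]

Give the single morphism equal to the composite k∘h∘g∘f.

  e0=[1,0] f~>[0,2,1] g~>[1,2,0] h~>[2,1] k~>[2,0,1]
  e1=[0,1] f~>[1,2,0] g~>[1,2,1] h~>[2,2] k~>[0,2,0]
composite: [2 0; 0 2; 1 0]

Answer: [2 0; 0 2; 1 0]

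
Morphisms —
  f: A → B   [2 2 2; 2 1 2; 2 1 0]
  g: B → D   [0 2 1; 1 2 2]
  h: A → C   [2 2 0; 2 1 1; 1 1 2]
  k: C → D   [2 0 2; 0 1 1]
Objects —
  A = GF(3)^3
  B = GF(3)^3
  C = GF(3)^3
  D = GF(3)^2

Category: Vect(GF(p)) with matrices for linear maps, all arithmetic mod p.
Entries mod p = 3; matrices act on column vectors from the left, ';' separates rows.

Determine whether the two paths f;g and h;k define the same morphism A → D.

1) trace f;g:
  e0=[1,0,0] f→[2,2,2] g→[0,1]
  e1=[0,1,0] f→[2,1,1] g→[0,0]
  e2=[0,0,1] f→[2,2,0] g→[1,0]
  ⟦path⟧₁ = [0 0 1; 1 0 0]
2) trace h;k:
  e0=[1,0,0] h→[2,2,1] k→[0,0]
  e1=[0,1,0] h→[2,1,1] k→[0,2]
  e2=[0,0,1] h→[0,1,2] k→[1,0]
  ⟦path⟧₂ = [0 0 1; 0 2 0]
Equal? NO — does not commute

Answer: DOES NOT COMMUTE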